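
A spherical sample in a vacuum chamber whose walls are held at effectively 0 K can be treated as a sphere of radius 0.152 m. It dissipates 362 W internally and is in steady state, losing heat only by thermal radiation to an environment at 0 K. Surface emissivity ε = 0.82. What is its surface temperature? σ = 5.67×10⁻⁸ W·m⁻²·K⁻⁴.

Steady state: internal power = radiated power, P = εσA T⁴.
Radiating area A = 4πr² = 0.2903 m².
T⁴ = P/(εσA) = 362/(0.82·5.67×10⁻⁸·0.2903) = 2.682×10¹⁰ K⁴.
T = (2.682×10¹⁰)^(1/4).

T ≈ 405 K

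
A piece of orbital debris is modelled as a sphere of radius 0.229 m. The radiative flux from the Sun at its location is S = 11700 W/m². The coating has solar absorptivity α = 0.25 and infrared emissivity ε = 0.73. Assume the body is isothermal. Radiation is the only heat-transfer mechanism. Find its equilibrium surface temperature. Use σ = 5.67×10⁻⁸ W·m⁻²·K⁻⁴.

At equilibrium, absorbed power = emitted power.
Absorbing cross-section = πr² = 0.1647 m²; emitting surface = 4πr² = 0.6590 m² (ratio 4).
αS·A_cross = εσ·A_surf·T⁴  ⇒  T⁴ = αS/(ε·4σ).
T⁴ = 0.250·11700/(0.73·4·5.67×10⁻⁸) = 1.767×10¹⁰ K⁴.
T = (1.767×10¹⁰)^(1/4).

T ≈ 365 K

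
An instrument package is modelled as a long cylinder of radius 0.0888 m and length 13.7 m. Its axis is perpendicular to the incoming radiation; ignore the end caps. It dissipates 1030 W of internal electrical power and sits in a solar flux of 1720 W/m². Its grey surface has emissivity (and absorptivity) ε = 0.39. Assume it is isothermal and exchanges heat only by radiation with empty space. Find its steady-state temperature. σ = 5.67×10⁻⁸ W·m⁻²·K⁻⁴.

At steady state, absorbed solar power + internal power = radiated power.
Absorbed: α·S·A_cross = 0.39·1720·2.433 = 1632 W (cross-section 2rL).
Total input = 1632 + 1030 = 2662 W.
Radiated: εσ·A_surf·T⁴ with A_surf = 2πrL = 7.644 m².
T⁴ = 2662/(0.39·5.67×10⁻⁸·7.644) = 1.575×10¹⁰ K⁴.

T ≈ 354 K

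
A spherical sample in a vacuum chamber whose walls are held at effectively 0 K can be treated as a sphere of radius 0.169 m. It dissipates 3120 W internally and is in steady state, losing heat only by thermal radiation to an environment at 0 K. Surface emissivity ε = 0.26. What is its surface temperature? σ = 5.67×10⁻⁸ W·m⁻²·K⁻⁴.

Steady state: internal power = radiated power, P = εσA T⁴.
Radiating area A = 4πr² = 0.3589 m².
T⁴ = P/(εσA) = 3120/(0.26·5.67×10⁻⁸·0.3589) = 5.897×10¹¹ K⁴.
T = (5.897×10¹¹)^(1/4).

T ≈ 876 K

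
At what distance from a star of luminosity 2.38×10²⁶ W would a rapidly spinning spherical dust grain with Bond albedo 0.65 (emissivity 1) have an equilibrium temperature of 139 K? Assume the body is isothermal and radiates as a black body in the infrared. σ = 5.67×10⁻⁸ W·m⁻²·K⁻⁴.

d ≈ 2.80×10¹¹ m

For an isothermal black-emitting sphere, (1−a)S·πr² = σ·4πr²·T⁴ ⇒ S = 4σT⁴/(1−a).
S = 4·5.67×10⁻⁸·(139)⁴/0.350 = 241.9 W/m².
Flux falls as S = L/(4πd²), so d = √(L/(4πS)) = √(2.38×10²⁶/(4π·241.9)).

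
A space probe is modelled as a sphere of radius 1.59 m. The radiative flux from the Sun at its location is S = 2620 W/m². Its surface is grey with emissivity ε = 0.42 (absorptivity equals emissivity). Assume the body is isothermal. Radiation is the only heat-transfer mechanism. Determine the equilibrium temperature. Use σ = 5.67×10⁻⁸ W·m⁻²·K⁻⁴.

T ≈ 328 K

At equilibrium, absorbed power = emitted power.
Absorbing cross-section = πr² = 7.942 m²; emitting surface = 4πr² = 31.77 m² (ratio 4).
εS·A_cross = εσ·A_surf·T⁴  ⇒  T⁴ = S/(4σ)   (ε cancels).
T⁴ = 2620/(4·5.67×10⁻⁸) = 1.155×10¹⁰ K⁴.
T = (1.155×10¹⁰)^(1/4).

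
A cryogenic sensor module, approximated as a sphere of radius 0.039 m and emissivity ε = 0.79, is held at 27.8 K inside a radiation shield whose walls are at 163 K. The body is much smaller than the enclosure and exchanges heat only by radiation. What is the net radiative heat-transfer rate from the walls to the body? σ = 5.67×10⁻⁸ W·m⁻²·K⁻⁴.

P_net ≈ 0.604 W

For a small grey body in a large enclosure: P_net = εσA(T_body⁴ − T_wall⁴).
A = 4πr² = 0.01911 m²; T_body⁴ − T_wall⁴ = 5.973×10⁵ − 7.059×10⁸ = -7.053×10⁸ K⁴.
|P_net| = 0.79·5.67×10⁻⁸·0.01911·7.053×10⁸.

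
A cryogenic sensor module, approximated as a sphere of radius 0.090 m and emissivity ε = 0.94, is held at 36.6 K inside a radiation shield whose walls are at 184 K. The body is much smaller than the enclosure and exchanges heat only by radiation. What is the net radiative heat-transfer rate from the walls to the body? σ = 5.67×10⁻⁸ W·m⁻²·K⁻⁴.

For a small grey body in a large enclosure: P_net = εσA(T_body⁴ − T_wall⁴).
A = 4πr² = 0.1018 m²; T_body⁴ − T_wall⁴ = 1.794×10⁶ − 1.146×10⁹ = -1.144×10⁹ K⁴.
|P_net| = 0.94·5.67×10⁻⁸·0.1018·1.144×10⁹.

P_net ≈ 6.21 W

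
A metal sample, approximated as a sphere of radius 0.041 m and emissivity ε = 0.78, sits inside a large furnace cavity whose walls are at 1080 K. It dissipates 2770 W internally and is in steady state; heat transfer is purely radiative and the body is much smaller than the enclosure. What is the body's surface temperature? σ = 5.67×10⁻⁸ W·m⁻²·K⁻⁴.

For a small grey body in a large enclosure, net radiated power = εσA(T⁴ − T_w⁴).
Steady state: P = εσA(T⁴ − T_w⁴) with A = 4πr² = 0.02112 m².
T⁴ = P/(εσA) + T_w⁴ = 2770/(0.78·5.67×10⁻⁸·0.02112) + (1080)⁴
    = 2.965×10¹² + 1.360×10¹² = 4.325×10¹² K⁴.

T ≈ 1440 K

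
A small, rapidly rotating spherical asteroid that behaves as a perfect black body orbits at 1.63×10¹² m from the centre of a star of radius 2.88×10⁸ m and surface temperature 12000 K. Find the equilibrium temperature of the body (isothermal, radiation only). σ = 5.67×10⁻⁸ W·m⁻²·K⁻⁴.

T ≈ 113 K

The star's surface emits σT_*⁴; at distance d the flux is S = σT_*⁴(R_*/d)².
S = 5.67×10⁻⁸·(12000)⁴·(2.88×10⁸/1.63×10¹²)² = 36.70 W/m².
For an isothermal sphere T⁴ = (1−a)S/(4σ) = 1.618×10⁸ K⁴.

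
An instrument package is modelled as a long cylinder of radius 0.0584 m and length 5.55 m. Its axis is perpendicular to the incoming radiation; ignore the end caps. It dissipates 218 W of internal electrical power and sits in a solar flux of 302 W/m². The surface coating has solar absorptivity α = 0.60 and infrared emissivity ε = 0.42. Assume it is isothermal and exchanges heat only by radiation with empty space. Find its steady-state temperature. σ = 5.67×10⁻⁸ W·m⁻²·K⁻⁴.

At steady state, absorbed solar power + internal power = radiated power.
Absorbed: α·S·A_cross = 0.60·302·0.6482 = 117.5 W (cross-section 2rL).
Total input = 117.5 + 218 = 335.5 W.
Radiated: εσ·A_surf·T⁴ with A_surf = 2πrL = 2.037 m².
T⁴ = 335.5/(0.42·5.67×10⁻⁸·2.037) = 6.917×10⁹ K⁴.

T ≈ 288 K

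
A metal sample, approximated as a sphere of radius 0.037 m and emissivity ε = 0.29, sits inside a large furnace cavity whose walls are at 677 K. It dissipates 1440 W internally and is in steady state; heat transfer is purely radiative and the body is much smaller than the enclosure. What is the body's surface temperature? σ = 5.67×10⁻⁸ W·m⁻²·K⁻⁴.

For a small grey body in a large enclosure, net radiated power = εσA(T⁴ − T_w⁴).
Steady state: P = εσA(T⁴ − T_w⁴) with A = 4πr² = 0.01720 m².
T⁴ = P/(εσA) + T_w⁴ = 1440/(0.29·5.67×10⁻⁸·0.01720) + (677)⁴
    = 5.091×10¹² + 2.101×10¹¹ = 5.301×10¹² K⁴.

T ≈ 1520 K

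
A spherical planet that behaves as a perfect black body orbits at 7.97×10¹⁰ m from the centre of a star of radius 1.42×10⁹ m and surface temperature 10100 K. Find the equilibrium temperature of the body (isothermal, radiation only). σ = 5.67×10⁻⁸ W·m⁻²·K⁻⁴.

T ≈ 953 K

The star's surface emits σT_*⁴; at distance d the flux is S = σT_*⁴(R_*/d)².
S = 5.67×10⁻⁸·(10100)⁴·(1.42×10⁹/7.97×10¹⁰)² = 1.873×10⁵ W/m².
For an isothermal sphere T⁴ = (1−a)S/(4σ) = 8.258×10¹¹ K⁴.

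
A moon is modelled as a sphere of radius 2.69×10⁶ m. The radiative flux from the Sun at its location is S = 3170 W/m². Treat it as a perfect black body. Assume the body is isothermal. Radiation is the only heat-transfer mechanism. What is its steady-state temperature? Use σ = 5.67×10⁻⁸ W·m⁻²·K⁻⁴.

At equilibrium, absorbed power = emitted power.
Absorbing cross-section = πr² = 2.273×10¹³ m²; emitting surface = 4πr² = 9.093×10¹³ m² (ratio 4).
S·A_cross = εσ·A_surf·T⁴  ⇒  T⁴ = S/(4σ).
T⁴ = 1.00·3170/(4·5.67×10⁻⁸) = 1.398×10¹⁰ K⁴.
T = (1.398×10¹⁰)^(1/4).

T ≈ 344 K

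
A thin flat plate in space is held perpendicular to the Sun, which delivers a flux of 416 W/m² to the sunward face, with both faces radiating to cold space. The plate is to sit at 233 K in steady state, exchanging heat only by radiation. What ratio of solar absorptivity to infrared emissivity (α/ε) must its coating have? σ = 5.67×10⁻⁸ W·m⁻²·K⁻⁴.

Balance: αS·A = εσ·2A·T⁴ ⇒ α/ε = 2σT⁴/S.
α/ε = 2·5.67×10⁻⁸·(233)⁴/416 = 2·5.67×10⁻⁸·2.947×10⁹/416.

α/ε ≈ 0.803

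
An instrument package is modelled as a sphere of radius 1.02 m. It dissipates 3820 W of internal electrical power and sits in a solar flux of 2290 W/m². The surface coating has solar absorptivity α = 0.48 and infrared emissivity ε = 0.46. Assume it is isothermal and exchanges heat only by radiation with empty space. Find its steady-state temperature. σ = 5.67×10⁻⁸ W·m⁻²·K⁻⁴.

At steady state, absorbed solar power + internal power = radiated power.
Absorbed: α·S·A_cross = 0.48·2290·3.269 = 3593 W (cross-section πr²).
Total input = 3593 + 3820 = 7413 W.
Radiated: εσ·A_surf·T⁴ with A_surf = 4πr² = 13.07 m².
T⁴ = 7413/(0.46·5.67×10⁻⁸·13.07) = 2.174×10¹⁰ K⁴.

T ≈ 384 K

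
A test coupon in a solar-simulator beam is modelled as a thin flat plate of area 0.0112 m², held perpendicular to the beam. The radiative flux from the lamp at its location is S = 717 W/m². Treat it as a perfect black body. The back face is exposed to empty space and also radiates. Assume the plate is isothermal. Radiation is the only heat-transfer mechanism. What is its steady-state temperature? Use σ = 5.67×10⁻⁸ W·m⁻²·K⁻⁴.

T ≈ 282 K

At equilibrium, absorbed power = emitted power.
Absorbing cross-section = A = 0.01120 m²; emitting surface = 2A = 0.02240 m² (ratio 2).
S·A_cross = εσ·A_surf·T⁴  ⇒  T⁴ = S/(2σ).
T⁴ = 1.00·717/(2·5.67×10⁻⁸) = 6.323×10⁹ K⁴.
T = (6.323×10⁹)^(1/4).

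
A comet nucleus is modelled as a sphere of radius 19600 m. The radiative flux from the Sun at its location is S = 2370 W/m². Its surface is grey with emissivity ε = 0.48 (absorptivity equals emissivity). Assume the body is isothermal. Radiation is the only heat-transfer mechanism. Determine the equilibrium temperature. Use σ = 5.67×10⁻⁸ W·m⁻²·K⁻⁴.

At equilibrium, absorbed power = emitted power.
Absorbing cross-section = πr² = 1.207×10⁹ m²; emitting surface = 4πr² = 4.827×10⁹ m² (ratio 4).
εS·A_cross = εσ·A_surf·T⁴  ⇒  T⁴ = S/(4σ)   (ε cancels).
T⁴ = 2370/(4·5.67×10⁻⁸) = 1.045×10¹⁰ K⁴.
T = (1.045×10¹⁰)^(1/4).

T ≈ 320 K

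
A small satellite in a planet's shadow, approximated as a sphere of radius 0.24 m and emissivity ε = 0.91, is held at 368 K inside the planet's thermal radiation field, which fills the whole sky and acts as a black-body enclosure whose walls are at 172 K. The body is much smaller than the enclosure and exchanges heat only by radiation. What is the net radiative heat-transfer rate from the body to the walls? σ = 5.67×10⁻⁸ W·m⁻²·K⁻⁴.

For a small grey body in a large enclosure: P_net = εσA(T_body⁴ − T_wall⁴).
A = 4πr² = 0.7238 m²; T_body⁴ − T_wall⁴ = 1.834×10¹⁰ − 8.752×10⁸ = 1.746×10¹⁰ K⁴.
|P_net| = 0.91·5.67×10⁻⁸·0.7238·1.746×10¹⁰.

P_net ≈ 652 W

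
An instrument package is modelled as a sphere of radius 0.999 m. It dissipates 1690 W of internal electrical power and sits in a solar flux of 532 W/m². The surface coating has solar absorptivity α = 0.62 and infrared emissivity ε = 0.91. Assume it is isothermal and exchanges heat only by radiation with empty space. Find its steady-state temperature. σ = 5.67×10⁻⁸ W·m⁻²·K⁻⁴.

T ≈ 255 K

At steady state, absorbed solar power + internal power = radiated power.
Absorbed: α·S·A_cross = 0.62·532·3.135 = 1034 W (cross-section πr²).
Total input = 1034 + 1690 = 2724 W.
Radiated: εσ·A_surf·T⁴ with A_surf = 4πr² = 12.54 m².
T⁴ = 2724/(0.91·5.67×10⁻⁸·12.54) = 4.210×10⁹ K⁴.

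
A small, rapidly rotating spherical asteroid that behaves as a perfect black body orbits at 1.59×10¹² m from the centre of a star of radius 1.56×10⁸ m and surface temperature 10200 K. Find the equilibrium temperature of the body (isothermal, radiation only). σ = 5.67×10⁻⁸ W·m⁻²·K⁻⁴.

The star's surface emits σT_*⁴; at distance d the flux is S = σT_*⁴(R_*/d)².
S = 5.67×10⁻⁸·(10200)⁴·(1.56×10⁸/1.59×10¹²)² = 5.908 W/m².
For an isothermal sphere T⁴ = (1−a)S/(4σ) = 2.605×10⁷ K⁴.

T ≈ 71.4 K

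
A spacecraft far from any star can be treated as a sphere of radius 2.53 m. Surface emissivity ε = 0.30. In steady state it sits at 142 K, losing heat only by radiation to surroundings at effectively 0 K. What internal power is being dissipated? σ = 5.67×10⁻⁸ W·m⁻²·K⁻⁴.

P ≈ 556 W

Steady state: P = εσA T⁴.
A = 4πr² = 80.44 m²; T⁴ = (142)⁴ = 4.066×10⁸ K⁴.
P = 0.30 × 5.67×10⁻⁸ × 80.44 × 4.066×10⁸.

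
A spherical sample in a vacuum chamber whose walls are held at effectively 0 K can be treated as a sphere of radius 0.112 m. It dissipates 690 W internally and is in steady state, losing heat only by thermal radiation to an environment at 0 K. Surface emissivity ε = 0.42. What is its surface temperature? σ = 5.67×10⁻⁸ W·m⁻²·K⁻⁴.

T ≈ 655 K

Steady state: internal power = radiated power, P = εσA T⁴.
Radiating area A = 4πr² = 0.1576 m².
T⁴ = P/(εσA) = 690/(0.42·5.67×10⁻⁸·0.1576) = 1.838×10¹¹ K⁴.
T = (1.838×10¹¹)^(1/4).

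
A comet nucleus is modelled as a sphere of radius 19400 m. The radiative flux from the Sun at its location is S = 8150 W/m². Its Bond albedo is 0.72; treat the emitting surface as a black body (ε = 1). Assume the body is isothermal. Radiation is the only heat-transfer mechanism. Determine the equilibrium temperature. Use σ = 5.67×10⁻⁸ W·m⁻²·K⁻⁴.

At equilibrium, absorbed power = emitted power.
Absorbing cross-section = πr² = 1.182×10⁹ m²; emitting surface = 4πr² = 4.729×10⁹ m² (ratio 4).
(1−a)S·A_cross = εσ·A_surf·T⁴  ⇒  T⁴ = (1−a)S/(4σ).
T⁴ = 0.280·8150/(4·5.67×10⁻⁸) = 1.006×10¹⁰ K⁴.
T = (1.006×10¹⁰)^(1/4).

T ≈ 317 K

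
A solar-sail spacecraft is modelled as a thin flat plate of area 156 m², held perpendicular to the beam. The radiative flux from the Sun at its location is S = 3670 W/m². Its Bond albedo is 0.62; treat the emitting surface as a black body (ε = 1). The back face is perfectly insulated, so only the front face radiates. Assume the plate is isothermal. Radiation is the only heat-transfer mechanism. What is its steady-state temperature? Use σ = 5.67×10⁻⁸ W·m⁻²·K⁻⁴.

T ≈ 396 K

At equilibrium, absorbed power = emitted power.
Absorbing cross-section = A = 156.0 m²; emitting surface = A = 156.0 m² (ratio 1).
(1−a)S·A_cross = εσ·A_surf·T⁴  ⇒  T⁴ = (1−a)S/(1σ).
T⁴ = 0.380·3670/(1·5.67×10⁻⁸) = 2.460×10¹⁰ K⁴.
T = (2.460×10¹⁰)^(1/4).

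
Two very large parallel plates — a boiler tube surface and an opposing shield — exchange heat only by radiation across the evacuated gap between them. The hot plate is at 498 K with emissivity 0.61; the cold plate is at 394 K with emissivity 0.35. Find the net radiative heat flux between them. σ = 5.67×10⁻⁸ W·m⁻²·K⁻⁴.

For two infinite grey parallel plates, q = σ(T₁⁴ − T₂⁴)/(1/ε₁ + 1/ε₂ − 1).
T₁⁴ − T₂⁴ = 6.151×10¹⁰ − 2.410×10¹⁰ = 3.741×10¹⁰ K⁴.
1/ε₁ + 1/ε₂ − 1 = 1.639 + 2.857 − 1 = 3.496.
q = 5.67×10⁻⁸ × 3.741×10¹⁰ / 3.496.

q ≈ 607 W/m²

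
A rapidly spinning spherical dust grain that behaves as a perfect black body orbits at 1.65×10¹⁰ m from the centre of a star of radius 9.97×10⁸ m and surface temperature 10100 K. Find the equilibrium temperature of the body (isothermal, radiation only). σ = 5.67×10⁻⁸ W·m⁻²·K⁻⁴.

T ≈ 1760 K

The star's surface emits σT_*⁴; at distance d the flux is S = σT_*⁴(R_*/d)².
S = 5.67×10⁻⁸·(10100)⁴·(9.97×10⁸/1.65×10¹⁰)² = 2.154×10⁶ W/m².
For an isothermal sphere T⁴ = (1−a)S/(4σ) = 9.498×10¹² K⁴.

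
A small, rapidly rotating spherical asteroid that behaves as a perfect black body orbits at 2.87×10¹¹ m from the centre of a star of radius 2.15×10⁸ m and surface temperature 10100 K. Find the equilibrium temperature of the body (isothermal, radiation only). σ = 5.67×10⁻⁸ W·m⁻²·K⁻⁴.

The star's surface emits σT_*⁴; at distance d the flux is S = σT_*⁴(R_*/d)².
S = 5.67×10⁻⁸·(10100)⁴·(2.15×10⁸/2.87×10¹¹)² = 331.1 W/m².
For an isothermal sphere T⁴ = (1−a)S/(4σ) = 1.460×10⁹ K⁴.

T ≈ 195 K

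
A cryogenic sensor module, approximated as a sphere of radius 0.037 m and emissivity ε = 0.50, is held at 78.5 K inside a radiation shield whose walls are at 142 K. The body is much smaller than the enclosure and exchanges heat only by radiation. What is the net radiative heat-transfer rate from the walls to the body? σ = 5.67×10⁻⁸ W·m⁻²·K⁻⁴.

P_net ≈ 0.180 W

For a small grey body in a large enclosure: P_net = εσA(T_body⁴ − T_wall⁴).
A = 4πr² = 0.01720 m²; T_body⁴ − T_wall⁴ = 3.797×10⁷ − 4.066×10⁸ = -3.686×10⁸ K⁴.
|P_net| = 0.50·5.67×10⁻⁸·0.01720·3.686×10⁸.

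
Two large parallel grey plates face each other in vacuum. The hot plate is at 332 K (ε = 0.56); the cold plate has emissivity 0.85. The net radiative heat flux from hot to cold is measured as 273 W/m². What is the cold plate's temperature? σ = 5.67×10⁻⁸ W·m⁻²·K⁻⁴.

q = σ(T₁⁴ − T₂⁴)/(1/ε₁ + 1/ε₂ − 1); denominator = 1.962.
T₂⁴ = T₁⁴ − q·(1/ε₁+1/ε₂−1)/σ = 1.215×10¹⁰ − 273·1.962/5.67×10⁻⁸
    = 2.702×10⁹ K⁴.

T₂ ≈ 228 K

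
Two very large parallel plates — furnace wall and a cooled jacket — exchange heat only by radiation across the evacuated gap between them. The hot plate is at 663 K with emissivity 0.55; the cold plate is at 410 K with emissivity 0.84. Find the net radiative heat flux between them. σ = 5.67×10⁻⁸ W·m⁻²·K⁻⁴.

q ≈ 4660 W/m²

For two infinite grey parallel plates, q = σ(T₁⁴ − T₂⁴)/(1/ε₁ + 1/ε₂ − 1).
T₁⁴ − T₂⁴ = 1.932×10¹¹ − 2.826×10¹⁰ = 1.650×10¹¹ K⁴.
1/ε₁ + 1/ε₂ − 1 = 1.818 + 1.190 − 1 = 2.009.
q = 5.67×10⁻⁸ × 1.650×10¹¹ / 2.009.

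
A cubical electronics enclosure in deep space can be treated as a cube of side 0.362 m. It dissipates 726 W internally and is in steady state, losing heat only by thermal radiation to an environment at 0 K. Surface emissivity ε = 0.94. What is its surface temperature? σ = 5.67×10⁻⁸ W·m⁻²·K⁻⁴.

Steady state: internal power = radiated power, P = εσA T⁴.
Radiating area A = 6L² = 0.7863 m².
T⁴ = P/(εσA) = 726/(0.94·5.67×10⁻⁸·0.7863) = 1.732×10¹⁰ K⁴.
T = (1.732×10¹⁰)^(1/4).

T ≈ 363 K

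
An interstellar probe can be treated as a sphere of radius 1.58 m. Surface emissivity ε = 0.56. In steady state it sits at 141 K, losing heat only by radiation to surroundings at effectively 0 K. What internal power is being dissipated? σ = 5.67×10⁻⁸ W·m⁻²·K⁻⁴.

P ≈ 394 W

Steady state: P = εσA T⁴.
A = 4πr² = 31.37 m²; T⁴ = (141)⁴ = 3.953×10⁸ K⁴.
P = 0.56 × 5.67×10⁻⁸ × 31.37 × 3.953×10⁸.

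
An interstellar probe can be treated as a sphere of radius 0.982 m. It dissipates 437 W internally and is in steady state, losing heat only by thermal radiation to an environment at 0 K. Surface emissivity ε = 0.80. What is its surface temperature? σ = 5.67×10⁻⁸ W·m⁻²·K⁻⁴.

T ≈ 168 K

Steady state: internal power = radiated power, P = εσA T⁴.
Radiating area A = 4πr² = 12.12 m².
T⁴ = P/(εσA) = 437/(0.80·5.67×10⁻⁸·12.12) = 7.950×10⁸ K⁴.
T = (7.950×10⁸)^(1/4).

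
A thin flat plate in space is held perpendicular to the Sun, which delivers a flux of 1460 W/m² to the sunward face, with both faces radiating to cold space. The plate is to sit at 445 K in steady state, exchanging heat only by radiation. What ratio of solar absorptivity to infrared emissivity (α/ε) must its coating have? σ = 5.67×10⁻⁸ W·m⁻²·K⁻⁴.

Balance: αS·A = εσ·2A·T⁴ ⇒ α/ε = 2σT⁴/S.
α/ε = 2·5.67×10⁻⁸·(445)⁴/1460 = 2·5.67×10⁻⁸·3.921×10¹⁰/1460.

α/ε ≈ 3.05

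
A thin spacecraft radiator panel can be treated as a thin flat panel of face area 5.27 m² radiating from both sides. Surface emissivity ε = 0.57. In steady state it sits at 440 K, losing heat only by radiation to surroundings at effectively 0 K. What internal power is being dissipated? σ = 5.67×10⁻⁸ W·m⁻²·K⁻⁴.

P ≈ 12800 W

Steady state: P = εσA T⁴.
A = 2·5.27 = 10.54 m²; T⁴ = (440)⁴ = 3.748×10¹⁰ K⁴.
P = 0.57 × 5.67×10⁻⁸ × 10.54 × 3.748×10¹⁰.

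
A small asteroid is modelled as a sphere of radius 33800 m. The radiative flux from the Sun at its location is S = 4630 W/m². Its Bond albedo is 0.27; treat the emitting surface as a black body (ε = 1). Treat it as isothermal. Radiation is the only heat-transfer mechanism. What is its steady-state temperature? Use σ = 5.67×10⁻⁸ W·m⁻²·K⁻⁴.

T ≈ 349 K

At equilibrium, absorbed power = emitted power.
Absorbing cross-section = πr² = 3.589×10⁹ m²; emitting surface = 4πr² = 1.436×10¹⁰ m² (ratio 4).
(1−a)S·A_cross = εσ·A_surf·T⁴  ⇒  T⁴ = (1−a)S/(4σ).
T⁴ = 0.730·4630/(4·5.67×10⁻⁸) = 1.490×10¹⁰ K⁴.
T = (1.490×10¹⁰)^(1/4).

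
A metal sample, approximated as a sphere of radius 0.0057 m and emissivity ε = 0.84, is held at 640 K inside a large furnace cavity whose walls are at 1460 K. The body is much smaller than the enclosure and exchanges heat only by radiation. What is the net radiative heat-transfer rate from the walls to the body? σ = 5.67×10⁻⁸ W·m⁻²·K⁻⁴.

For a small grey body in a large enclosure: P_net = εσA(T_body⁴ − T_wall⁴).
A = 4πr² = 4.083×10⁻⁴ m²; T_body⁴ − T_wall⁴ = 1.678×10¹¹ − 4.544×10¹² = -4.376×10¹² K⁴.
|P_net| = 0.84·5.67×10⁻⁸·4.083×10⁻⁴·4.376×10¹².

P_net ≈ 85.1 W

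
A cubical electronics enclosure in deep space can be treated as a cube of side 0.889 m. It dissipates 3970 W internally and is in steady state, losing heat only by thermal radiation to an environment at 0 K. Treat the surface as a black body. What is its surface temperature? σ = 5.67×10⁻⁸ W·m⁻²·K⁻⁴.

Steady state: internal power = radiated power, P = εσA T⁴.
Radiating area A = 6L² = 4.742 m².
T⁴ = P/(εσA) = 3970/(1.0·5.67×10⁻⁸·4.742) = 1.477×10¹⁰ K⁴.
T = (1.477×10¹⁰)^(1/4).

T ≈ 349 K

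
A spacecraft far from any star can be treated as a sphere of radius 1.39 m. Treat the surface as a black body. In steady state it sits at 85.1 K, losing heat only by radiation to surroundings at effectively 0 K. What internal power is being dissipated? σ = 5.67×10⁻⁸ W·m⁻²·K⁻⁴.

P ≈ 72.2 W

Steady state: P = εσA T⁴.
A = 4πr² = 24.28 m²; T⁴ = (85.1)⁴ = 5.245×10⁷ K⁴.
P = 1.0 × 5.67×10⁻⁸ × 24.28 × 5.245×10⁷.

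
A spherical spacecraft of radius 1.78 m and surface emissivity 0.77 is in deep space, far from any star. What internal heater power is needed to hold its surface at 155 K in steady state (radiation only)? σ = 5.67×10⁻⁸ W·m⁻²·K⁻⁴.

P ≈ 1000 W

P = εσ·4πr²·T⁴.
4πr² = 39.82 m²; T⁴ = 5.772×10⁸ K⁴.
P = 0.77·5.67×10⁻⁸·39.82·5.772×10⁸.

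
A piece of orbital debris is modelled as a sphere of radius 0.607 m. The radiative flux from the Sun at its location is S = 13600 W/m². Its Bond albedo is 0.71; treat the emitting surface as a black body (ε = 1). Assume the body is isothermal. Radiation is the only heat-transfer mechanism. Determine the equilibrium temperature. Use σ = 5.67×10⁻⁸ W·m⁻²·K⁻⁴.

At equilibrium, absorbed power = emitted power.
Absorbing cross-section = πr² = 1.158 m²; emitting surface = 4πr² = 4.630 m² (ratio 4).
(1−a)S·A_cross = εσ·A_surf·T⁴  ⇒  T⁴ = (1−a)S/(4σ).
T⁴ = 0.290·13600/(4·5.67×10⁻⁸) = 1.739×10¹⁰ K⁴.
T = (1.739×10¹⁰)^(1/4).

T ≈ 363 K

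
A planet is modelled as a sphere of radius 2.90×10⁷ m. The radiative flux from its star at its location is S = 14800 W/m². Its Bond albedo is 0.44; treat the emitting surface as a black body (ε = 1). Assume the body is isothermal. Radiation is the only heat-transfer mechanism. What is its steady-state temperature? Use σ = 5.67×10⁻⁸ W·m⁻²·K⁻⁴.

T ≈ 437 K

At equilibrium, absorbed power = emitted power.
Absorbing cross-section = πr² = 2.642×10¹⁵ m²; emitting surface = 4πr² = 1.057×10¹⁶ m² (ratio 4).
(1−a)S·A_cross = εσ·A_surf·T⁴  ⇒  T⁴ = (1−a)S/(4σ).
T⁴ = 0.560·14800/(4·5.67×10⁻⁸) = 3.654×10¹⁰ K⁴.
T = (3.654×10¹⁰)^(1/4).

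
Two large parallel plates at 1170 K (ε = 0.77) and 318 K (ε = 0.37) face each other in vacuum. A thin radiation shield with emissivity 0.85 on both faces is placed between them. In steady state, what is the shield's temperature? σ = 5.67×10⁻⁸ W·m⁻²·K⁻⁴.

In steady state the net flux on the hot side equals that on the cold side.
σ(T₁⁴−T_s⁴)/D₁ = σ(T_s⁴−T₂⁴)/D₂, with D₁ = 1/ε₁+1/ε_s−1 = 1.475, D₂ = 1/ε_s+1/ε₂−1 = 2.879.
Solve for T_s⁴: T_s⁴ = (D₂·T₁⁴ + D₁·T₂⁴)/(D₁+D₂) = 1.243×10¹² K⁴.

T_s ≈ 1060 K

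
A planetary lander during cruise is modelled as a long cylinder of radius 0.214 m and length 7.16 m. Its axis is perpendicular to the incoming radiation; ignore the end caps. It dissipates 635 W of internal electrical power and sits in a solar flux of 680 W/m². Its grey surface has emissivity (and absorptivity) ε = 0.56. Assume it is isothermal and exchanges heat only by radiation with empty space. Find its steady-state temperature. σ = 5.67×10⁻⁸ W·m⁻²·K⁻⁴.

T ≈ 277 K

At steady state, absorbed solar power + internal power = radiated power.
Absorbed: α·S·A_cross = 0.56·680·3.064 = 1167 W (cross-section 2rL).
Total input = 1167 + 635 = 1802 W.
Radiated: εσ·A_surf·T⁴ with A_surf = 2πrL = 9.627 m².
T⁴ = 1802/(0.56·5.67×10⁻⁸·9.627) = 5.895×10⁹ K⁴.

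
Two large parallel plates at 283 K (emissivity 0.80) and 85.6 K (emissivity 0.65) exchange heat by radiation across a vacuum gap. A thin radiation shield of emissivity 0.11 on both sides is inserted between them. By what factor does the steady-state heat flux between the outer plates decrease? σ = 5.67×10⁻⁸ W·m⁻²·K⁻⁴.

Without shield: q₀ = σΔ(T⁴)/(1/ε₁+1/ε₂−1) with denominator 1.788.
With shield the two gaps are in series; the resistances add: (1/ε₁+1/ε_s−1)+(1/ε_s+1/ε₂−1) = 9.341+9.629 = 18.97.
Heat-flux ratio q₀/q = 18.97/1.788.

factor ≈ 10.6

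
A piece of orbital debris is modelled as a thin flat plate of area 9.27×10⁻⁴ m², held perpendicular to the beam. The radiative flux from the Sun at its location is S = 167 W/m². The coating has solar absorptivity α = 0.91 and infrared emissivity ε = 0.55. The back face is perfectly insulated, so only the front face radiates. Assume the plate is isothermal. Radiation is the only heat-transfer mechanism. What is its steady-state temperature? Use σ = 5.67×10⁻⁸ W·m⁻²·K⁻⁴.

At equilibrium, absorbed power = emitted power.
Absorbing cross-section = A = 9.270×10⁻⁴ m²; emitting surface = A = 9.270×10⁻⁴ m² (ratio 1).
αS·A_cross = εσ·A_surf·T⁴  ⇒  T⁴ = αS/(ε·1σ).
T⁴ = 0.910·167/(0.55·1·5.67×10⁻⁸) = 4.873×10⁹ K⁴.
T = (4.873×10⁹)^(1/4).

T ≈ 264 K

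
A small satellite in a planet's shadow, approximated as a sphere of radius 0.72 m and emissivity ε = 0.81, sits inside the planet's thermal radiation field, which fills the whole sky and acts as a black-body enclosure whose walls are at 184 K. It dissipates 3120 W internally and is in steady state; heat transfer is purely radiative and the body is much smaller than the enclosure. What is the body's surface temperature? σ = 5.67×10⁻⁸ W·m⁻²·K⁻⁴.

T ≈ 328 K

For a small grey body in a large enclosure, net radiated power = εσA(T⁴ − T_w⁴).
Steady state: P = εσA(T⁴ − T_w⁴) with A = 4πr² = 6.514 m².
T⁴ = P/(εσA) + T_w⁴ = 3120/(0.81·5.67×10⁻⁸·6.514) + (184)⁴
    = 1.043×10¹⁰ + 1.146×10⁹ = 1.157×10¹⁰ K⁴.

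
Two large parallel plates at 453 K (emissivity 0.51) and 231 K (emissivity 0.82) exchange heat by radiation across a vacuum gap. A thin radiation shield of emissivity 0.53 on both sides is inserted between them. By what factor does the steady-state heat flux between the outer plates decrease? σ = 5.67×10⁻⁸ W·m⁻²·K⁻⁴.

Without shield: q₀ = σΔ(T⁴)/(1/ε₁+1/ε₂−1) with denominator 2.180.
With shield the two gaps are in series; the resistances add: (1/ε₁+1/ε_s−1)+(1/ε_s+1/ε₂−1) = 2.848+2.106 = 4.954.
Heat-flux ratio q₀/q = 4.954/2.180.

factor ≈ 2.27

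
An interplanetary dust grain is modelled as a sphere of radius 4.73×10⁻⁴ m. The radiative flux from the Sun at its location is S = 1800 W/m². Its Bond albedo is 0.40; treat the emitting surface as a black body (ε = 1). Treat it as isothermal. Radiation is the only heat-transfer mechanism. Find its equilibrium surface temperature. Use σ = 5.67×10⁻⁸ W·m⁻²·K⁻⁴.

T ≈ 263 K

At equilibrium, absorbed power = emitted power.
Absorbing cross-section = πr² = 7.029×10⁻⁷ m²; emitting surface = 4πr² = 2.811×10⁻⁶ m² (ratio 4).
(1−a)S·A_cross = εσ·A_surf·T⁴  ⇒  T⁴ = (1−a)S/(4σ).
T⁴ = 0.600·1800/(4·5.67×10⁻⁸) = 4.762×10⁹ K⁴.
T = (4.762×10⁹)^(1/4).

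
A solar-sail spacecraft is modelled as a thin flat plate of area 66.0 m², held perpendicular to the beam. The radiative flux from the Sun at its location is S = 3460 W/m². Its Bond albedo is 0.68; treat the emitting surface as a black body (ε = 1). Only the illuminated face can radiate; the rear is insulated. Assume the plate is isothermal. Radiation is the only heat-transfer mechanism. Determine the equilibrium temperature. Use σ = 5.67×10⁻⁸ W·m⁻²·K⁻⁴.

T ≈ 374 K

At equilibrium, absorbed power = emitted power.
Absorbing cross-section = A = 66.00 m²; emitting surface = A = 66.00 m² (ratio 1).
(1−a)S·A_cross = εσ·A_surf·T⁴  ⇒  T⁴ = (1−a)S/(1σ).
T⁴ = 0.320·3460/(1·5.67×10⁻⁸) = 1.953×10¹⁰ K⁴.
T = (1.953×10¹⁰)^(1/4).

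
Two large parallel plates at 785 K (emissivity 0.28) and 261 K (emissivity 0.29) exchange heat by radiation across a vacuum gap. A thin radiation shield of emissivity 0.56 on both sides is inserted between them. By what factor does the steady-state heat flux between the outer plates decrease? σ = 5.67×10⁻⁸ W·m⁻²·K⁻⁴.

factor ≈ 1.43

Without shield: q₀ = σΔ(T⁴)/(1/ε₁+1/ε₂−1) with denominator 6.020.
With shield the two gaps are in series; the resistances add: (1/ε₁+1/ε_s−1)+(1/ε_s+1/ε₂−1) = 4.357+4.234 = 8.591.
Heat-flux ratio q₀/q = 8.591/6.020.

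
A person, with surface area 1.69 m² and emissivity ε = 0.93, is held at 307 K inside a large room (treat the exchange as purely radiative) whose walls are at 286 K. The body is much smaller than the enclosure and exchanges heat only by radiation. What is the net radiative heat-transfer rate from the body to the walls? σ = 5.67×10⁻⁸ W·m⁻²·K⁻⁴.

For a small grey body in a large enclosure: P_net = εσA(T_body⁴ − T_wall⁴).
A = 1.69 m²; T_body⁴ − T_wall⁴ = 8.883×10⁹ − 6.691×10⁹ = 2.192×10⁹ K⁴.
|P_net| = 0.93·5.67×10⁻⁸·1.690·2.192×10⁹.

P_net ≈ 195 W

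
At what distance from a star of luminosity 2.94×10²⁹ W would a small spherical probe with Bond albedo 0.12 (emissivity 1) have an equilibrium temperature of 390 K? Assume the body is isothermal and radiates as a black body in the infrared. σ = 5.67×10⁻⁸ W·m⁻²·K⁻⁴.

For an isothermal black-emitting sphere, (1−a)S·πr² = σ·4πr²·T⁴ ⇒ S = 4σT⁴/(1−a).
S = 4·5.67×10⁻⁸·(390)⁴/0.880 = 5962 W/m².
Flux falls as S = L/(4πd²), so d = √(L/(4πS)) = √(2.94×10²⁹/(4π·5962)).

d ≈ 1.98×10¹² m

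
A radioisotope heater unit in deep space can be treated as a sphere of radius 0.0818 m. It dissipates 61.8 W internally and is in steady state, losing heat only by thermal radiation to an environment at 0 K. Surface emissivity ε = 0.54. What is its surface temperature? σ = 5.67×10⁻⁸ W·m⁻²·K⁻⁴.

T ≈ 394 K

Steady state: internal power = radiated power, P = εσA T⁴.
Radiating area A = 4πr² = 0.08408 m².
T⁴ = P/(εσA) = 61.8/(0.54·5.67×10⁻⁸·0.08408) = 2.400×10¹⁰ K⁴.
T = (2.400×10¹⁰)^(1/4).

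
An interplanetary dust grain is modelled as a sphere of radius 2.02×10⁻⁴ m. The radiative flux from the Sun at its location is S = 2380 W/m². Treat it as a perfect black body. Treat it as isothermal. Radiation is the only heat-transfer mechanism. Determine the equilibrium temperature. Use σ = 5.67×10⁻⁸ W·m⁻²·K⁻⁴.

T ≈ 320 K

At equilibrium, absorbed power = emitted power.
Absorbing cross-section = πr² = 1.282×10⁻⁷ m²; emitting surface = 4πr² = 5.128×10⁻⁷ m² (ratio 4).
S·A_cross = εσ·A_surf·T⁴  ⇒  T⁴ = S/(4σ).
T⁴ = 1.00·2380/(4·5.67×10⁻⁸) = 1.049×10¹⁰ K⁴.
T = (1.049×10¹⁰)^(1/4).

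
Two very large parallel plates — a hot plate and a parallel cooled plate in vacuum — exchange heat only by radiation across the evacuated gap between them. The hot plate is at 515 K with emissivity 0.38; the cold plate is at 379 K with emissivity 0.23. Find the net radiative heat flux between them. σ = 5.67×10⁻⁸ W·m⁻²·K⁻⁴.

For two infinite grey parallel plates, q = σ(T₁⁴ − T₂⁴)/(1/ε₁ + 1/ε₂ − 1).
T₁⁴ − T₂⁴ = 7.034×10¹⁰ − 2.063×10¹⁰ = 4.971×10¹⁰ K⁴.
1/ε₁ + 1/ε₂ − 1 = 2.632 + 4.348 − 1 = 5.979.
q = 5.67×10⁻⁸ × 4.971×10¹⁰ / 5.979.

q ≈ 471 W/m²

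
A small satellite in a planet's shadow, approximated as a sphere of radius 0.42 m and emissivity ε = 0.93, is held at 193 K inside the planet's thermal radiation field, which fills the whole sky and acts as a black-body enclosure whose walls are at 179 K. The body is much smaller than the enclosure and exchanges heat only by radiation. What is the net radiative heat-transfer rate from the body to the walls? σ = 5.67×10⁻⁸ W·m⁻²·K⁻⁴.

For a small grey body in a large enclosure: P_net = εσA(T_body⁴ − T_wall⁴).
A = 4πr² = 2.217 m²; T_body⁴ − T_wall⁴ = 1.387×10⁹ − 1.027×10⁹ = 3.609×10⁸ K⁴.
|P_net| = 0.93·5.67×10⁻⁸·2.217·3.609×10⁸.

P_net ≈ 42.2 W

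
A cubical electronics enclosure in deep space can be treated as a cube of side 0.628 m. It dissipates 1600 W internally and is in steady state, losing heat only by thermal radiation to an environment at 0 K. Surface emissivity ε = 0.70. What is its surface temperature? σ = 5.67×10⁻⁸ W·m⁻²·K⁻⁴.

Steady state: internal power = radiated power, P = εσA T⁴.
Radiating area A = 6L² = 2.366 m².
T⁴ = P/(εσA) = 1600/(0.70·5.67×10⁻⁸·2.366) = 1.704×10¹⁰ K⁴.
T = (1.704×10¹⁰)^(1/4).

T ≈ 361 K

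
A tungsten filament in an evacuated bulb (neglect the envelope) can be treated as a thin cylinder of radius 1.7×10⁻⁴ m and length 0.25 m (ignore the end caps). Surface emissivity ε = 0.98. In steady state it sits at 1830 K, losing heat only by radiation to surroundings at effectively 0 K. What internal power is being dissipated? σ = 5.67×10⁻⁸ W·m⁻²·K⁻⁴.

P ≈ 166 W

Steady state: P = εσA T⁴.
A = 2πrL = 2.670×10⁻⁴ m²; T⁴ = (1830)⁴ = 1.122×10¹³ K⁴.
P = 0.98 × 5.67×10⁻⁸ × 2.670×10⁻⁴ × 1.122×10¹³.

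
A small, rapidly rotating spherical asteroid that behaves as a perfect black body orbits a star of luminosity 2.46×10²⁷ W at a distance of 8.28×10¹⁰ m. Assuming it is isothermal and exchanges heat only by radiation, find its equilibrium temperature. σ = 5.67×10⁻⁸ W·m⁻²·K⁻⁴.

T ≈ 596 K

First find the stellar flux at distance d: S = L/(4πd²) = 2.46×10²⁷/(4π·(8.28×10¹⁰)²) = 28550 W/m².
For an isothermal sphere, absorbed (1−a)S·πr² = emitted σ·4πr²·T⁴, so T⁴ = (1−a)S/(4σ).
T⁴ = 1.00·28550/(4·5.67×10⁻⁸) = 1.259×10¹¹ K⁴.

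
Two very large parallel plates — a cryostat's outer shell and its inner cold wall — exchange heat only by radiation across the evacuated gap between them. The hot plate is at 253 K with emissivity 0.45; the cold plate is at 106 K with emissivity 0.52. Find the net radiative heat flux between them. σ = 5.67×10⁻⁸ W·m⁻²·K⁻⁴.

For two infinite grey parallel plates, q = σ(T₁⁴ − T₂⁴)/(1/ε₁ + 1/ε₂ − 1).
T₁⁴ − T₂⁴ = 4.097×10⁹ − 1.262×10⁸ = 3.971×10⁹ K⁴.
1/ε₁ + 1/ε₂ − 1 = 2.222 + 1.923 − 1 = 3.145.
q = 5.67×10⁻⁸ × 3.971×10⁹ / 3.145.

q ≈ 71.6 W/m²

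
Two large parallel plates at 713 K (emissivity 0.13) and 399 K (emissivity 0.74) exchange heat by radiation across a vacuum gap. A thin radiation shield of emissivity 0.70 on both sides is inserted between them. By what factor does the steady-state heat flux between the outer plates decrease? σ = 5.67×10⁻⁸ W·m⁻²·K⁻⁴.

factor ≈ 1.23

Without shield: q₀ = σΔ(T⁴)/(1/ε₁+1/ε₂−1) with denominator 8.044.
With shield the two gaps are in series; the resistances add: (1/ε₁+1/ε_s−1)+(1/ε_s+1/ε₂−1) = 8.121+1.780 = 9.901.
Heat-flux ratio q₀/q = 9.901/8.044.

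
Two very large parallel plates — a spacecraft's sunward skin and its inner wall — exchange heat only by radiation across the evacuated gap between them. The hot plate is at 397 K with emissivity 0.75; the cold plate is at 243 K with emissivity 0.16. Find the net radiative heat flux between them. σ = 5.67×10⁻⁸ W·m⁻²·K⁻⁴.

For two infinite grey parallel plates, q = σ(T₁⁴ − T₂⁴)/(1/ε₁ + 1/ε₂ − 1).
T₁⁴ − T₂⁴ = 2.484×10¹⁰ − 3.487×10⁹ = 2.135×10¹⁰ K⁴.
1/ε₁ + 1/ε₂ − 1 = 1.333 + 6.250 − 1 = 6.583.
q = 5.67×10⁻⁸ × 2.135×10¹⁰ / 6.583.

q ≈ 184 W/m²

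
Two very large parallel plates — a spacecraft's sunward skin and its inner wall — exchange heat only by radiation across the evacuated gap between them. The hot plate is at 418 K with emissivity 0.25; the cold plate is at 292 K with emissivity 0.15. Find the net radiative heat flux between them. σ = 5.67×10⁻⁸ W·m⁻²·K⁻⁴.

q ≈ 136 W/m²

For two infinite grey parallel plates, q = σ(T₁⁴ − T₂⁴)/(1/ε₁ + 1/ε₂ − 1).
T₁⁴ − T₂⁴ = 3.053×10¹⁰ − 7.270×10⁹ = 2.326×10¹⁰ K⁴.
1/ε₁ + 1/ε₂ − 1 = 4.000 + 6.667 − 1 = 9.667.
q = 5.67×10⁻⁸ × 2.326×10¹⁰ / 9.667.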